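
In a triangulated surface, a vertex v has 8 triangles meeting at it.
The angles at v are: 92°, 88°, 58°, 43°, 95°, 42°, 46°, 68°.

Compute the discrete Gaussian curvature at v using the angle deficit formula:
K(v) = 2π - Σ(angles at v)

Sum of angles = 532°. K = 360° - 532° = -172° = -43π/45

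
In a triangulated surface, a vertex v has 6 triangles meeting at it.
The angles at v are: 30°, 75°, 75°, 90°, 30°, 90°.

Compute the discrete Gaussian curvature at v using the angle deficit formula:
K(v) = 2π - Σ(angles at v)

Sum of angles = 390°. K = 360° - 390° = -30°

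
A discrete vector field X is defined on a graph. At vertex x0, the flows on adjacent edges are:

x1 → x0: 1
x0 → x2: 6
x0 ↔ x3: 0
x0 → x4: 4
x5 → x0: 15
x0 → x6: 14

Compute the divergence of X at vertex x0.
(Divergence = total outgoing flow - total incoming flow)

Divergence = sum of outgoing flows = (-1) + 6 + 0 + 4 + (-15) + 14 = 8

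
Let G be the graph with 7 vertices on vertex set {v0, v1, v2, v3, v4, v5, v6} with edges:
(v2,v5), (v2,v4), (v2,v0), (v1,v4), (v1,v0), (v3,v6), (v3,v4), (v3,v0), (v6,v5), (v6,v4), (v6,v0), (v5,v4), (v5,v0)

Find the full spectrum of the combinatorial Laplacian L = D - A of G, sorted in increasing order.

Degrees: deg(v0) = 5, deg(v1) = 2, deg(v2) = 3, deg(v3) = 3, deg(v4) = 5, deg(v5) = 4, deg(v6) = 4.
L = D − A with rows/columns ordered (v0, v1, v2, v3, v4, v5, v6):
  [ 5, -1, -1, -1,  0, -1, -1]
  [-1,  2,  0,  0, -1,  0,  0]
  [-1,  0,  3,  0, -1, -1,  0]
  [-1,  0,  0,  3, -1,  0, -1]
  [ 0, -1, -1, -1,  5, -1, -1]
  [-1,  0, -1,  0, -1,  4, -1]
  [-1,  0,  0, -1, -1, -1,  4]
Characteristic polynomial: det(λI − L) = λ(λ − 2)(λ² − 8λ + 14)(λ − 4)(λ − 5)(λ − 7).
Roots: λ = 0; (λ − 2) = 0 ⇒ λ = 2; (λ² − 8λ + 14) = 0 ⇒ λ = 4 ± √2 ≈ 2.5858, 5.4142; (λ − 4) = 0 ⇒ λ = 4; (λ − 5) = 0 ⇒ λ = 5; (λ − 7) = 0 ⇒ λ = 7.
(Check: the roots sum (with multiplicity) to 26, matching trace L = Σdeg = 2·13 = 26.)
Laplacian eigenvalues (increasing order): [0.0, 2.0, 2.5858, 4.0, 5.0, 5.4142, 7.0]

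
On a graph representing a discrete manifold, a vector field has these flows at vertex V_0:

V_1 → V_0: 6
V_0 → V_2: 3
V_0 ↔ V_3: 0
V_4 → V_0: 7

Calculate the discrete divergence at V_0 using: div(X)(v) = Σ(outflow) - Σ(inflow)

Divergence = sum of outgoing flows = (-6) + 3 + 0 + (-7) = -10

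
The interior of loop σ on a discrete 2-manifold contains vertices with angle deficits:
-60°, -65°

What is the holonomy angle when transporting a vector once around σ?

Holonomy = total enclosed curvature = (-60°) + (-65°) = -125°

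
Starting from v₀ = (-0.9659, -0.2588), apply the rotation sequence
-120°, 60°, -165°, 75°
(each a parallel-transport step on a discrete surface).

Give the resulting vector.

Total rotation: (-120°) + 60° + (-165°) + 75° = -150°. Final vector: (0.7071, 0.7071)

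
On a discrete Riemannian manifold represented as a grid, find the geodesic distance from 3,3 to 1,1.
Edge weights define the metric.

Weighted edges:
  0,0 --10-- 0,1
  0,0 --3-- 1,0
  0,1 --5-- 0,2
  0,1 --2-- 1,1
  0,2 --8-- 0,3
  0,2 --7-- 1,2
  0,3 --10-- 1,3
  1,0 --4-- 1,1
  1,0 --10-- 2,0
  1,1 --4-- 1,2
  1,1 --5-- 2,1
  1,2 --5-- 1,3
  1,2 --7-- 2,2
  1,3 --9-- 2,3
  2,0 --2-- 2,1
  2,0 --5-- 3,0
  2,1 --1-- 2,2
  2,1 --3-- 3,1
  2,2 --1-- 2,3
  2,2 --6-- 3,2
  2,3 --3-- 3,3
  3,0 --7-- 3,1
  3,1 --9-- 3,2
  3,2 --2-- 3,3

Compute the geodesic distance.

Shortest path: 3,3 → 2,3 → 2,2 → 2,1 → 1,1, total weight = 10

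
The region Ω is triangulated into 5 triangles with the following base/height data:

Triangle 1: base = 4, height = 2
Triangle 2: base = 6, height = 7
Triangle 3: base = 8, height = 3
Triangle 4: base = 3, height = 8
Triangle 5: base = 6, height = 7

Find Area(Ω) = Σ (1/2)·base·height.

(1/2)×4×2 + (1/2)×6×7 + (1/2)×8×3 + (1/2)×3×8 + (1/2)×6×7 = 70.0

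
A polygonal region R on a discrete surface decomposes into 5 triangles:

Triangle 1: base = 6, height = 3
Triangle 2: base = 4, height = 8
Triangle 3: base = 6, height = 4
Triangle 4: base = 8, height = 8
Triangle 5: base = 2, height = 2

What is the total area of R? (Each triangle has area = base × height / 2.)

(1/2)×6×3 + (1/2)×4×8 + (1/2)×6×4 + (1/2)×8×8 + (1/2)×2×2 = 71.0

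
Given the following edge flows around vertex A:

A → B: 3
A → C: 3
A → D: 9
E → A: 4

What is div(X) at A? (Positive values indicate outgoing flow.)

Divergence = sum of outgoing flows = 3 + 3 + 9 + (-4) = 11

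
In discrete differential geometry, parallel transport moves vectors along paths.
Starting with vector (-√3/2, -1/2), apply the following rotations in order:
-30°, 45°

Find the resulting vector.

Total rotation: (-30°) + 45° = 15°. Final vector: (-0.7071, -0.7071)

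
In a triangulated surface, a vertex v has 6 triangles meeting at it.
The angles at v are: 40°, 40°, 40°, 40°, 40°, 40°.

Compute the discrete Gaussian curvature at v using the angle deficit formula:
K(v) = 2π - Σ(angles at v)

Sum of angles = 240°. K = 360° - 240° = 120° = 2π/3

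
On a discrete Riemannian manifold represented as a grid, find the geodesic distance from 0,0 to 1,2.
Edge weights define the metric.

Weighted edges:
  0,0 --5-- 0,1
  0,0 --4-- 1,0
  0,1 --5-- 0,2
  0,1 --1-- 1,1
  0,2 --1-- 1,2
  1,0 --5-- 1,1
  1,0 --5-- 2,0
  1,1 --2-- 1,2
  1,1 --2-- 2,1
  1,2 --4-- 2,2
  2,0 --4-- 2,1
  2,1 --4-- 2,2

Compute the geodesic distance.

Shortest path: 0,0 → 0,1 → 1,1 → 1,2, total weight = 8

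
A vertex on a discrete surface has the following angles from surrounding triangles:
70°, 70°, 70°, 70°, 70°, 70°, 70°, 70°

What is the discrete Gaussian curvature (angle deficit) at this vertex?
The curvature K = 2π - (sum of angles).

Sum of angles = 560°. K = 360° - 560° = -200° = -10π/9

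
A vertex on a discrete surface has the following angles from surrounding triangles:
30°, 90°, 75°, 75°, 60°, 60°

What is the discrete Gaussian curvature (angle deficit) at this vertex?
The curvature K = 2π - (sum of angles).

Sum of angles = 390°. K = 360° - 390° = -30°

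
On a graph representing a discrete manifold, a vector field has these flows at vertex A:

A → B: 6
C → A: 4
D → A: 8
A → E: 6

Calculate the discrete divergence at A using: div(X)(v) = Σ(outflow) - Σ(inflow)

Divergence = sum of outgoing flows = 6 + (-4) + (-8) + 6 = 0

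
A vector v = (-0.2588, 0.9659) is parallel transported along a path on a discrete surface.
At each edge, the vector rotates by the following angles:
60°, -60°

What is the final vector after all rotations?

Total rotation: 60° + (-60°) = 0°. Final vector: (-0.2588, 0.9659)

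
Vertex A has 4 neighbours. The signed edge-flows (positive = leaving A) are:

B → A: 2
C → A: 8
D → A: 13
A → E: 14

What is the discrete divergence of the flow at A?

Divergence = sum of outgoing flows = (-2) + (-8) + (-13) + 14 = -9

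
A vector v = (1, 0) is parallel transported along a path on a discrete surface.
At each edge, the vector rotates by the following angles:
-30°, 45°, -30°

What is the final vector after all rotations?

Total rotation: (-30°) + 45° + (-30°) = -15°. Final vector: (0.9659, -0.2588)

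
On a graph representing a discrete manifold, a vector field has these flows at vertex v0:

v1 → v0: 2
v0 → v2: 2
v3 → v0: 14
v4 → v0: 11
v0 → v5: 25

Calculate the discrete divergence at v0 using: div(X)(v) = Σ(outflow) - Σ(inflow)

Divergence = sum of outgoing flows = (-2) + 2 + (-14) + (-11) + 25 = 0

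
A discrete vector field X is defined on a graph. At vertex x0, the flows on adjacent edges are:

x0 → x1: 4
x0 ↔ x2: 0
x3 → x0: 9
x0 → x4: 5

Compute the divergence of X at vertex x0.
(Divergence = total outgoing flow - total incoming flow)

Divergence = sum of outgoing flows = 4 + 0 + (-9) + 5 = 0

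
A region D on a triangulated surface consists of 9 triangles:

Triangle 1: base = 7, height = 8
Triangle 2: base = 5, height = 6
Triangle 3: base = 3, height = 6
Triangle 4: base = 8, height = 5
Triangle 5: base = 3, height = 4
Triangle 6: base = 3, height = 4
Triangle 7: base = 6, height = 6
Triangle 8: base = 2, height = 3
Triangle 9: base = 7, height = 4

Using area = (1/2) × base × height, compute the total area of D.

(1/2)×7×8 + (1/2)×5×6 + (1/2)×3×6 + (1/2)×8×5 + (1/2)×3×4 + (1/2)×3×4 + (1/2)×6×6 + (1/2)×2×3 + (1/2)×7×4 = 119.0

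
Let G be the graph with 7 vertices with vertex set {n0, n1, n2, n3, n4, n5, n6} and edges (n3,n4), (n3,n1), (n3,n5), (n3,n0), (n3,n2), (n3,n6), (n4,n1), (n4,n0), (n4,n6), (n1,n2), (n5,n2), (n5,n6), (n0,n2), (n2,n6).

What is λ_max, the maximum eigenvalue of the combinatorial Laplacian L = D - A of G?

Degrees: deg(n0) = 3, deg(n1) = 3, deg(n2) = 5, deg(n3) = 6, deg(n4) = 4, deg(n5) = 3, deg(n6) = 4.
L = D − A with rows/columns ordered (n0, n1, n2, n3, n4, n5, n6):
  [ 3,  0, -1, -1, -1,  0,  0]
  [ 0,  3, -1, -1, -1,  0,  0]
  [-1, -1,  5, -1,  0, -1, -1]
  [-1, -1, -1,  6, -1, -1, -1]
  [-1, -1,  0, -1,  4,  0, -1]
  [ 0,  0, -1, -1,  0,  3, -1]
  [ 0,  0, -1, -1, -1, -1,  4]
Characteristic polynomial: det(λI − L) = λ(λ² − 9λ + 16)(λ − 3)(λ − 4)(λ − 5)(λ − 7).
Roots: λ = 0; (λ² − 9λ + 16) = 0 ⇒ λ = (9 ± √17)/2 ≈ 2.4384, 6.5616; (λ − 3) = 0 ⇒ λ = 3; (λ − 4) = 0 ⇒ λ = 4; (λ − 5) = 0 ⇒ λ = 5; (λ − 7) = 0 ⇒ λ = 7.
(Check: the roots sum (with multiplicity) to 28, matching trace L = Σdeg = 2·14 = 28.)
Laplacian eigenvalues: [0.0, 2.4384, 3.0, 4.0, 5.0, 6.5616, 7.0]. Largest eigenvalue (spectral radius) = 7.0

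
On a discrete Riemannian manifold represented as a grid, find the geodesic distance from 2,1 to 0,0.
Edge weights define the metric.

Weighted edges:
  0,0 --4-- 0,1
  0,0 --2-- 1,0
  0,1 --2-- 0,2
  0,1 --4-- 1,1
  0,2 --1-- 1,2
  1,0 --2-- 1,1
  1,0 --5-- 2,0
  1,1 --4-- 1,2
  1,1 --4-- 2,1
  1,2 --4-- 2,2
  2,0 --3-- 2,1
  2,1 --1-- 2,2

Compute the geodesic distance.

Shortest path: 2,1 → 1,1 → 1,0 → 0,0, total weight = 8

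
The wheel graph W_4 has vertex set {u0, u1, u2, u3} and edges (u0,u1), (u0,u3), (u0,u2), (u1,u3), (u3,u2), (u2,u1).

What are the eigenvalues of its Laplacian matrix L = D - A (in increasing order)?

The wheel W_4 is the join K_1 ∨ C_3 (a hub joined to every vertex of a cycle of length 3). For a join G ∨ H (G on p vertices, H on q vertices) the Laplacian spectrum is 0, p+q, the eigenvalues of L(G) other than one 0 each shifted by +q, and the eigenvalues of L(H) other than one 0 each shifted by +p. With G = K_1 (p = 1, nothing left after dropping its 0) and H = C_3 (q = 3, eigenvalues 2 − 2cos(2πk/3), k = 0, …, 2; drop k = 0), the spectrum of W_4 is 0, 4, and 1 + (2 − 2cos(2πk/3)) = 3 − 2cos(2πk/3) for k = 1, …, 2:
k=1: 3 − 2cos(2π/3) = 4.0; k=2: 3 − 2cos(4π/3) = 4.0.
Laplacian eigenvalues (increasing order): [0.0, 4.0, 4.0, 4.0]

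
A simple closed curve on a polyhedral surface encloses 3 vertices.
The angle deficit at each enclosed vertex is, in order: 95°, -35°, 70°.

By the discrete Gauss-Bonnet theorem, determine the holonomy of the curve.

Holonomy = total enclosed curvature = 95° + (-35°) + 70° = 130°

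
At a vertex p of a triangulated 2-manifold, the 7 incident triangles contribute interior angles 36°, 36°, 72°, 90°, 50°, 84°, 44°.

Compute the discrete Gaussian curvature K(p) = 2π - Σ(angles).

Sum of angles = 412°. K = 360° - 412° = -52° = -13π/45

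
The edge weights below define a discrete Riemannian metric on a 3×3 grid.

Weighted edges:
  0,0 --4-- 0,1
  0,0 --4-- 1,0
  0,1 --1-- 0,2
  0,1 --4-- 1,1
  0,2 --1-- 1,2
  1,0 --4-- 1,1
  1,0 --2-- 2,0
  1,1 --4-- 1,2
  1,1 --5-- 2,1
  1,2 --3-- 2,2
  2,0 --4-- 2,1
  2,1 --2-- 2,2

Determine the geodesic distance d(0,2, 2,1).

Shortest path: 0,2 → 1,2 → 2,2 → 2,1, total weight = 6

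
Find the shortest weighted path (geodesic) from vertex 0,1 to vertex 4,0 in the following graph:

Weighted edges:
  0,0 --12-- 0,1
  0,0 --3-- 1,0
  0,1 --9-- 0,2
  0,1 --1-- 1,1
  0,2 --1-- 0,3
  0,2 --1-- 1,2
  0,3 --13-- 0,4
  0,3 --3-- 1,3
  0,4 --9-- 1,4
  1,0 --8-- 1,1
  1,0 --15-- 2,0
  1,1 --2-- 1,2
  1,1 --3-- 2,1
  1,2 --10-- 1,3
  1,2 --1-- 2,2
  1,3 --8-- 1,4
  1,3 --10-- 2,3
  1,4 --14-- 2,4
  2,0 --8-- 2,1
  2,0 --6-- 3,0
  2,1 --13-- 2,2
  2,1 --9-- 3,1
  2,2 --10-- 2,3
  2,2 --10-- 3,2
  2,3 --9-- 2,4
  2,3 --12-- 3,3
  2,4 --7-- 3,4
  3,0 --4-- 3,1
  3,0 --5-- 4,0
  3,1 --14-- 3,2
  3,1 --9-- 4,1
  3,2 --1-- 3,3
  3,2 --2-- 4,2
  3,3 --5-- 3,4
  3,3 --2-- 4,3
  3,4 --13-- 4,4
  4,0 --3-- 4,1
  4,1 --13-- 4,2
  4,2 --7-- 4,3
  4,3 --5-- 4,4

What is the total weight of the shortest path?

Shortest path: 0,1 → 1,1 → 2,1 → 3,1 → 3,0 → 4,0, total weight = 22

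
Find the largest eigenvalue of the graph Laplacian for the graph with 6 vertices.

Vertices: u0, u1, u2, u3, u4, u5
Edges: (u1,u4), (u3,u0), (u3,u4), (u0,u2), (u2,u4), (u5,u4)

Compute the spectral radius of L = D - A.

Degrees: deg(u0) = 2, deg(u1) = 1, deg(u2) = 2, deg(u3) = 2, deg(u4) = 4, deg(u5) = 1.
L = D − A with rows/columns ordered (u0, u1, u2, u3, u4, u5):
  [ 2,  0, -1, -1,  0,  0]
  [ 0,  1,  0,  0, -1,  0]
  [-1,  0,  2,  0, -1,  0]
  [-1,  0,  0,  2, -1,  0]
  [ 0, -1, -1, -1,  4, -1]
  [ 0,  0,  0,  0, -1,  1]
Characteristic polynomial: det(λI − L) = λ(λ² − 6λ + 4)(λ − 1)(λ − 2)(λ − 3).
Roots: λ = 0; (λ² − 6λ + 4) = 0 ⇒ λ = 3 ± √5 ≈ 0.7639, 5.2361; (λ − 1) = 0 ⇒ λ = 1; (λ − 2) = 0 ⇒ λ = 2; (λ − 3) = 0 ⇒ λ = 3.
(Check: the roots sum (with multiplicity) to 12, matching trace L = Σdeg = 2·6 = 12.)
Laplacian eigenvalues: [0.0, 0.7639, 1.0, 2.0, 3.0, 5.2361]. Largest eigenvalue (spectral radius) = 5.2361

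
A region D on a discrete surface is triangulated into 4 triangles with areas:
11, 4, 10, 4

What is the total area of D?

11 + 4 + 10 + 4 = 29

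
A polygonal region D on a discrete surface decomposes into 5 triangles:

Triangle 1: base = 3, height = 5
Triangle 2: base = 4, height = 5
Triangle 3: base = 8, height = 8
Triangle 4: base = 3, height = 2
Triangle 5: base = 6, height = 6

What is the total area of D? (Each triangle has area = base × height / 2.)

(1/2)×3×5 + (1/2)×4×5 + (1/2)×8×8 + (1/2)×3×2 + (1/2)×6×6 = 70.5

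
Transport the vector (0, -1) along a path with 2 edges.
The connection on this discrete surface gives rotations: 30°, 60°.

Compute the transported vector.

Total rotation: 30° + 60° = 90°. Final vector: (1, 0)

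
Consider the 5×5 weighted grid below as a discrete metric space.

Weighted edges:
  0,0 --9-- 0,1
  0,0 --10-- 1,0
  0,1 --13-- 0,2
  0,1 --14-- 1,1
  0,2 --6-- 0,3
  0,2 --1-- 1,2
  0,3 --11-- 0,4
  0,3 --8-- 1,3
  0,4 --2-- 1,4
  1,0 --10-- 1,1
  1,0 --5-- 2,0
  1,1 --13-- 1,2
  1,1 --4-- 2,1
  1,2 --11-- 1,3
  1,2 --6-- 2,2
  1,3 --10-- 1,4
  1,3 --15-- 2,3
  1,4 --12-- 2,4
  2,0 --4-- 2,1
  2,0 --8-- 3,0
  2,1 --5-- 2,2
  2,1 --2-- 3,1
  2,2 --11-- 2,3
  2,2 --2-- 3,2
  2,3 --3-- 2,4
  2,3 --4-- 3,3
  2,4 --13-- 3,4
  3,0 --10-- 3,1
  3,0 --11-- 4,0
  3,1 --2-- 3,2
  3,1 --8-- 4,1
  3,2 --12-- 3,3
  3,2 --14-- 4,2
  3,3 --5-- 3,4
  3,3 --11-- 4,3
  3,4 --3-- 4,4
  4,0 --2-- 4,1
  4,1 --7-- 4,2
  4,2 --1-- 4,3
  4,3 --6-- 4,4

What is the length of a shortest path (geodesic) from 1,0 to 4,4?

Shortest path: 1,0 → 2,0 → 2,1 → 3,1 → 4,1 → 4,2 → 4,3 → 4,4, total weight = 33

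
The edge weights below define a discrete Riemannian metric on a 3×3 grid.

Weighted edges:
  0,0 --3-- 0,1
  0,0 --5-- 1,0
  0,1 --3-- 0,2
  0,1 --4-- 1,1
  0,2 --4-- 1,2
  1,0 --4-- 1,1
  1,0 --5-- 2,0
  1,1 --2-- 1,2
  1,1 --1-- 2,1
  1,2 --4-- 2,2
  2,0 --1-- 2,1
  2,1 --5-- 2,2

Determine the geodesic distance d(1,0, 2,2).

Shortest path: 1,0 → 1,1 → 2,1 → 2,2, total weight = 10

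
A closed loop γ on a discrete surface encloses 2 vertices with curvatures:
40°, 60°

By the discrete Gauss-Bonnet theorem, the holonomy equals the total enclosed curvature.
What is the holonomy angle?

Holonomy = total enclosed curvature = 40° + 60° = 100°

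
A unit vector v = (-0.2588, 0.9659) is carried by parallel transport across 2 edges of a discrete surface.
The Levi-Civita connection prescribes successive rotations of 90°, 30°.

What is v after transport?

Total rotation: 90° + 30° = 120°. Final vector: (-0.7071, -0.7071)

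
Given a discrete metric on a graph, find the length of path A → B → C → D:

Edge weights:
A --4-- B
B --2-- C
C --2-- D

Arc length = 4 + 2 + 2 = 8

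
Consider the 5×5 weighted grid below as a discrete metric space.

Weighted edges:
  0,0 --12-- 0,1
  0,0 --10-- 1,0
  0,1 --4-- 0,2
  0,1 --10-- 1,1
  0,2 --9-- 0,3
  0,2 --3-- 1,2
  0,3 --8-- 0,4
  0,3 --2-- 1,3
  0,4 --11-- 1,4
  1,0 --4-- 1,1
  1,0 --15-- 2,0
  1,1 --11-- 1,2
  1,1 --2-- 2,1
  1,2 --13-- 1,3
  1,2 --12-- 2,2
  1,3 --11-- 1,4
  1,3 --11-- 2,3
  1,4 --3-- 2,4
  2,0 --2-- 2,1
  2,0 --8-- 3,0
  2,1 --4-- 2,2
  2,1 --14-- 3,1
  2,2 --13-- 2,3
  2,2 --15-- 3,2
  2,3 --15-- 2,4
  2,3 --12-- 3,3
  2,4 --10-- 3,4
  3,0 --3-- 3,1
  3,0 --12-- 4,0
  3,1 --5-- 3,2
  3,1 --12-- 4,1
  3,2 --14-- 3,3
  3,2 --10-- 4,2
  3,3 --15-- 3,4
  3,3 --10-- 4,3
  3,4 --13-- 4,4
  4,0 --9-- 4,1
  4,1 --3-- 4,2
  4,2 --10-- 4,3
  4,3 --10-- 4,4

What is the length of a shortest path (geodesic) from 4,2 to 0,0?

Shortest path: 4,2 → 4,1 → 3,1 → 3,0 → 2,0 → 2,1 → 1,1 → 1,0 → 0,0, total weight = 44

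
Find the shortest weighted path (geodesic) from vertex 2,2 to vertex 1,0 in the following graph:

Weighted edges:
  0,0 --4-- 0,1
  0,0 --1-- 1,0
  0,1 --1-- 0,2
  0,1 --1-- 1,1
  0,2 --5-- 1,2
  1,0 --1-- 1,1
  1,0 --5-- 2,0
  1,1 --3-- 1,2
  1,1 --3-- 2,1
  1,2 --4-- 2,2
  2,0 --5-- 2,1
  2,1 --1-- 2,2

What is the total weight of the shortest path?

Shortest path: 2,2 → 2,1 → 1,1 → 1,0, total weight = 5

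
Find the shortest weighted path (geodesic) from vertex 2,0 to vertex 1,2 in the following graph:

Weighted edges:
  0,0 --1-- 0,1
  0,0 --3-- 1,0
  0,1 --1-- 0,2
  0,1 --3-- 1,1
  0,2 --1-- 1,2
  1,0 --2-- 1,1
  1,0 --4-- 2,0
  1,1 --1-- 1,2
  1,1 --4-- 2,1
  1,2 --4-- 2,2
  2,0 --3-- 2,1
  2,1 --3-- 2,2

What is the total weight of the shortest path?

Shortest path: 2,0 → 1,0 → 1,1 → 1,2, total weight = 7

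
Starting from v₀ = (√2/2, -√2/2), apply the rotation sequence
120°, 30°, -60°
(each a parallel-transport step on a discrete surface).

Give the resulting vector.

Total rotation: 120° + 30° + (-60°) = 90°. Final vector: (0.7071, 0.7071)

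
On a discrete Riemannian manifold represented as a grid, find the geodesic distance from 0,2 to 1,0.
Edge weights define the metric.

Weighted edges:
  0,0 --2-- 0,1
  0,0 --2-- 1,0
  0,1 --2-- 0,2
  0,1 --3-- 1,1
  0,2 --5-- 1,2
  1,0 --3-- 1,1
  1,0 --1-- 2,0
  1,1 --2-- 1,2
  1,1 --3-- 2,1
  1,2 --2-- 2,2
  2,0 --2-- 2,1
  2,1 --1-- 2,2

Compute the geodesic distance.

Shortest path: 0,2 → 0,1 → 0,0 → 1,0, total weight = 6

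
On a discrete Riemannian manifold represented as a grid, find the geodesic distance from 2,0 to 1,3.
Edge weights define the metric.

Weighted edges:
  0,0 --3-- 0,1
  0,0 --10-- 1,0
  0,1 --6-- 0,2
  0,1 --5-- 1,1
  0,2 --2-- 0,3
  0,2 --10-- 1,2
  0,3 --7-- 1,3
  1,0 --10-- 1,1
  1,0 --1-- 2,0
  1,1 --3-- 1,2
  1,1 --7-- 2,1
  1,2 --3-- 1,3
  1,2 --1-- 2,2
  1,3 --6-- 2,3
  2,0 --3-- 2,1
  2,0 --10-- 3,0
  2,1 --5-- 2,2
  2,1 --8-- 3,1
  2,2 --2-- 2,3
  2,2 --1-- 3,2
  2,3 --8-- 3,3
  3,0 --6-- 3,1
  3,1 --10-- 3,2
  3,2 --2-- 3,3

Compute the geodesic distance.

Shortest path: 2,0 → 2,1 → 2,2 → 1,2 → 1,3, total weight = 12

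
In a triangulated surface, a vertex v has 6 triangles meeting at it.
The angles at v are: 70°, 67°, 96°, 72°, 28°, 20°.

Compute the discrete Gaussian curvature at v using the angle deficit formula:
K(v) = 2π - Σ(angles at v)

Sum of angles = 353°. K = 360° - 353° = 7° = 7π/180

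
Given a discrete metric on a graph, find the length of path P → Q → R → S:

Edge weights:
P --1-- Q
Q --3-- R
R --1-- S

Arc length = 1 + 3 + 1 = 5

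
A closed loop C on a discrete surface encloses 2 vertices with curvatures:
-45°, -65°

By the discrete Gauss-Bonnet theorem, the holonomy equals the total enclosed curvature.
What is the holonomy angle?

Holonomy = total enclosed curvature = (-45°) + (-65°) = -110°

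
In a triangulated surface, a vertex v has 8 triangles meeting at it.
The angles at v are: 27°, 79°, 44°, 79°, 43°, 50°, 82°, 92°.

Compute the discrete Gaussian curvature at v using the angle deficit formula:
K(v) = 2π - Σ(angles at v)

Sum of angles = 496°. K = 360° - 496° = -136° = -34π/45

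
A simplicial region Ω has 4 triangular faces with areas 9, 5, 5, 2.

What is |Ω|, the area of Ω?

9 + 5 + 5 + 2 = 21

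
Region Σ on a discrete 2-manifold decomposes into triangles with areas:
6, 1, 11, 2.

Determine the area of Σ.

6 + 1 + 11 + 2 = 20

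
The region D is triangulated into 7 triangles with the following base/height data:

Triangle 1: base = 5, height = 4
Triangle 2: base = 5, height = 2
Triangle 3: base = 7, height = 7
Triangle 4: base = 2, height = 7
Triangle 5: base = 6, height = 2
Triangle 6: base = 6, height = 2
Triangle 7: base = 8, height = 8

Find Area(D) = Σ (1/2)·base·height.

(1/2)×5×4 + (1/2)×5×2 + (1/2)×7×7 + (1/2)×2×7 + (1/2)×6×2 + (1/2)×6×2 + (1/2)×8×8 = 90.5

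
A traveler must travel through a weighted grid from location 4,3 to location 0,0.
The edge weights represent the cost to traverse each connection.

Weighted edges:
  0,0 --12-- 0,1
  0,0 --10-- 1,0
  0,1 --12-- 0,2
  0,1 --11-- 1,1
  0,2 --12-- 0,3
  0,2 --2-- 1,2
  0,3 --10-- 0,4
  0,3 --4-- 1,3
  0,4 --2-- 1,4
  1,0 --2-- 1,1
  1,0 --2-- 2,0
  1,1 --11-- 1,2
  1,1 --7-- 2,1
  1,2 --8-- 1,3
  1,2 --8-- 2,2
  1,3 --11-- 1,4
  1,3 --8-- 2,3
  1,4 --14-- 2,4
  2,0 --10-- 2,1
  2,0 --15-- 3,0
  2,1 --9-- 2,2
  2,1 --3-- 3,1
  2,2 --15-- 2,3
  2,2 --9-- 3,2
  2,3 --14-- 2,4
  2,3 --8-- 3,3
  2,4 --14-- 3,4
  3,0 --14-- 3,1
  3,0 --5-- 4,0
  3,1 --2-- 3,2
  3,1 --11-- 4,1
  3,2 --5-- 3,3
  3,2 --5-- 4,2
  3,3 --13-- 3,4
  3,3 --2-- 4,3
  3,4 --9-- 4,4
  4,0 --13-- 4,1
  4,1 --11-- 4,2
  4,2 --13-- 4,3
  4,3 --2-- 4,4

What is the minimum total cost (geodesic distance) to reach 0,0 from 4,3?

Shortest path: 4,3 → 3,3 → 3,2 → 3,1 → 2,1 → 1,1 → 1,0 → 0,0, total weight = 31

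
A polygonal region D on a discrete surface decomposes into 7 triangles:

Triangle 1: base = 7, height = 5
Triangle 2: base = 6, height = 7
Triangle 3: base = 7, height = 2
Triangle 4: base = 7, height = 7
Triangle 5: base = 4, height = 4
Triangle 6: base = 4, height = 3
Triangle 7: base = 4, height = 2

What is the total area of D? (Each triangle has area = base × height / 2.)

(1/2)×7×5 + (1/2)×6×7 + (1/2)×7×2 + (1/2)×7×7 + (1/2)×4×4 + (1/2)×4×3 + (1/2)×4×2 = 88.0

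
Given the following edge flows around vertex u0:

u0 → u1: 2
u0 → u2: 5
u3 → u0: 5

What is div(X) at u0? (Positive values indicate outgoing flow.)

Divergence = sum of outgoing flows = 2 + 5 + (-5) = 2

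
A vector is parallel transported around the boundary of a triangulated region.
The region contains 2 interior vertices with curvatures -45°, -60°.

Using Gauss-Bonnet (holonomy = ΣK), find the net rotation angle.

Holonomy = total enclosed curvature = (-45°) + (-60°) = -105°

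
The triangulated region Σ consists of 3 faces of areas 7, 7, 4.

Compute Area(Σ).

7 + 7 + 4 = 18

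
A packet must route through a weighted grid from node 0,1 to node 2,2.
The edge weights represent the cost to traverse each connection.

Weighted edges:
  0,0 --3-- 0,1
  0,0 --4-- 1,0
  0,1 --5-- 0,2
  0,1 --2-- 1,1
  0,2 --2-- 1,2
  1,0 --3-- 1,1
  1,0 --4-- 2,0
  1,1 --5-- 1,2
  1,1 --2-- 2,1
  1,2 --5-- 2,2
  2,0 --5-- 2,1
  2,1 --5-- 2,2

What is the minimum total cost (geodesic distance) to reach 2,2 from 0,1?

Shortest path: 0,1 → 1,1 → 2,1 → 2,2, total weight = 9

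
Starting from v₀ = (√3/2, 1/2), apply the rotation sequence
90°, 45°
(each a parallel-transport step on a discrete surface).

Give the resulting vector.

Total rotation: 90° + 45° = 135°. Final vector: (-0.9659, 0.2588)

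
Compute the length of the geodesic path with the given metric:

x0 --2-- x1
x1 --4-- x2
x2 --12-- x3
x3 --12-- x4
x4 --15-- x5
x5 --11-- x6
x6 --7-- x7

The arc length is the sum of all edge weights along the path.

Arc length = 2 + 4 + 12 + 12 + 15 + 11 + 7 = 63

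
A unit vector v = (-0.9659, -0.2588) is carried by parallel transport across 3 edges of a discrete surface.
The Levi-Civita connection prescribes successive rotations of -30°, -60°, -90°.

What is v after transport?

Total rotation: (-30°) + (-60°) + (-90°) = -180° ≡ 180° (mod 360°). Final vector: (0.9659, 0.2588)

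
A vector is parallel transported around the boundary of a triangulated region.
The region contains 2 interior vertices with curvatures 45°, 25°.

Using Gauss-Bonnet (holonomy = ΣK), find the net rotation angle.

Holonomy = total enclosed curvature = 45° + 25° = 70°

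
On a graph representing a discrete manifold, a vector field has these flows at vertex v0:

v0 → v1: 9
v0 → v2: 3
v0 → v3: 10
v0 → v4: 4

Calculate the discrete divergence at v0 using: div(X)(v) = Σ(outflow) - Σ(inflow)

Divergence = sum of outgoing flows = 9 + 3 + 10 + 4 = 26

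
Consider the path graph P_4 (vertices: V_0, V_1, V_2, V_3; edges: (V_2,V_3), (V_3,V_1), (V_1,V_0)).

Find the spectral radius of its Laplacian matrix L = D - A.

The path graph P_n has Laplacian eigenvalues λ_k = 2 − 2cos(kπ/n), k = 0, 1, …, n−1. Here n = 4:
k=0: 2 − 2cos(0) = 0.0; k=1: 2 − 2cos(π/4) = 0.5858; k=2: 2 − 2cos(π/2) = 2.0; k=3: 2 − 2cos(3π/4) = 3.4142.
Laplacian eigenvalues: [0.0, 0.5858, 2.0, 3.4142]. Largest eigenvalue (spectral radius) = 3.4142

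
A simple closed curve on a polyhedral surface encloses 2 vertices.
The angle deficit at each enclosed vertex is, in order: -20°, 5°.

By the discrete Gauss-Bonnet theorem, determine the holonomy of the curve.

Holonomy = total enclosed curvature = (-20°) + 5° = -15°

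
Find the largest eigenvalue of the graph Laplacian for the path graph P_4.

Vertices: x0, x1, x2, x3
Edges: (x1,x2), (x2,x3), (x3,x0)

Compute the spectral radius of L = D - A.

The path graph P_n has Laplacian eigenvalues λ_k = 2 − 2cos(kπ/n), k = 0, 1, …, n−1. Here n = 4:
k=0: 2 − 2cos(0) = 0.0; k=1: 2 − 2cos(π/4) = 0.5858; k=2: 2 − 2cos(π/2) = 2.0; k=3: 2 − 2cos(3π/4) = 3.4142.
Laplacian eigenvalues: [0.0, 0.5858, 2.0, 3.4142]. Largest eigenvalue (spectral radius) = 3.4142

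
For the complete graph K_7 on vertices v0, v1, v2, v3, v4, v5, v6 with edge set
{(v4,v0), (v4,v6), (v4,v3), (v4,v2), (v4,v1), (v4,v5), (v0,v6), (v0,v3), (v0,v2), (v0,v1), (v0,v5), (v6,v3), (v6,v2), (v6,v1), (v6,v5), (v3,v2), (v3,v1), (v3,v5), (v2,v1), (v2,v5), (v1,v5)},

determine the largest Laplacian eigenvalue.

For the complete graph K_n, L = nI − J (J = all-ones matrix). J has eigenvalues n (once, eigenvector 𝟙) and 0 (multiplicity n−1), so L has eigenvalues 0 (once) and n (multiplicity n−1). Here n = 7: eigenvalue 0 once and 7 with multiplicity 6.
Laplacian eigenvalues: [0.0, 7.0, 7.0, 7.0, 7.0, 7.0, 7.0]. Largest eigenvalue (spectral radius) = 7.0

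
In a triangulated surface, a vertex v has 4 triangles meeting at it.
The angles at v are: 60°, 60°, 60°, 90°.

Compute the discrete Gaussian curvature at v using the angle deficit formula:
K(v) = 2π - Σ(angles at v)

Sum of angles = 270°. K = 360° - 270° = 90°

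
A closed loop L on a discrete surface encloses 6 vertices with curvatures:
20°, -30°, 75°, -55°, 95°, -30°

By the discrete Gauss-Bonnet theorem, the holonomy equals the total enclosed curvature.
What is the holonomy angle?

Holonomy = total enclosed curvature = 20° + (-30°) + 75° + (-55°) + 95° + (-30°) = 75°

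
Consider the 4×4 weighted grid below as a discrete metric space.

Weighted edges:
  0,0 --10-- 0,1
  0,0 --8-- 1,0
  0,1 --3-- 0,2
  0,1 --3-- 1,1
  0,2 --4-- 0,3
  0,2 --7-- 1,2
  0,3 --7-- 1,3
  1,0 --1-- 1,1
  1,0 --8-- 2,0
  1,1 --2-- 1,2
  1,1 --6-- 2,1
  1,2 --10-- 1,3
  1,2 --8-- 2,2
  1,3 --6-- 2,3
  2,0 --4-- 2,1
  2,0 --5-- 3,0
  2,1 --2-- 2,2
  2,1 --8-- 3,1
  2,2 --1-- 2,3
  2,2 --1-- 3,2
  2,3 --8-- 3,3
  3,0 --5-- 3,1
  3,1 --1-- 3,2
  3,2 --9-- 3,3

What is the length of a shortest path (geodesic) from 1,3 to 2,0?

Shortest path: 1,3 → 2,3 → 2,2 → 2,1 → 2,0, total weight = 13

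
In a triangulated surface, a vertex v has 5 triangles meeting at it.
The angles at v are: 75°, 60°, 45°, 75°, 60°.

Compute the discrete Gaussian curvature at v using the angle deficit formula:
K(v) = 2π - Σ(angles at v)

Sum of angles = 315°. K = 360° - 315° = 45°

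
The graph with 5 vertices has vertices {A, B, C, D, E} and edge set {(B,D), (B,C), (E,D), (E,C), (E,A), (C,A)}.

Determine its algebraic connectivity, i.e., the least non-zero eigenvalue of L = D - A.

Degrees: deg(A) = 2, deg(B) = 2, deg(C) = 3, deg(D) = 2, deg(E) = 3.
L = D − A with rows/columns ordered (A, B, C, D, E):
  [ 2,  0, -1,  0, -1]
  [ 0,  2, -1, -1,  0]
  [-1, -1,  3,  0, -1]
  [ 0, -1,  0,  2, -1]
  [-1,  0, -1, -1,  3]
Characteristic polynomial: det(λI − L) = λ(λ² − 5λ + 5)(λ² − 7λ + 11).
Roots: λ = 0; (λ² − 5λ + 5) = 0 ⇒ λ = (5 ± √5)/2 ≈ 1.382, 3.618; (λ² − 7λ + 11) = 0 ⇒ λ = (7 ± √5)/2 ≈ 2.382, 4.618.
(Check: the roots sum (with multiplicity) to 12, matching trace L = Σdeg = 2·6 = 12.)
Laplacian eigenvalues: [0.0, 1.382, 2.382, 3.618, 4.618]. Algebraic connectivity (smallest non-zero eigenvalue) = 1.382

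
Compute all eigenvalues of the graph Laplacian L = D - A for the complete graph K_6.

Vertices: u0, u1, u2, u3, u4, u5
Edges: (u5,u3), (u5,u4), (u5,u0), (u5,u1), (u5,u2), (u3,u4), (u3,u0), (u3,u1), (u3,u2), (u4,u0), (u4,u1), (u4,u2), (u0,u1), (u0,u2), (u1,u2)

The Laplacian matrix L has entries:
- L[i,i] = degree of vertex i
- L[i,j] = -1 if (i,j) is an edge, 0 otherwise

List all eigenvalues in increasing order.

For the complete graph K_n, L = nI − J (J = all-ones matrix). J has eigenvalues n (once, eigenvector 𝟙) and 0 (multiplicity n−1), so L has eigenvalues 0 (once) and n (multiplicity n−1). Here n = 6: eigenvalue 0 once and 6 with multiplicity 5.
Laplacian eigenvalues (increasing order): [0.0, 6.0, 6.0, 6.0, 6.0, 6.0]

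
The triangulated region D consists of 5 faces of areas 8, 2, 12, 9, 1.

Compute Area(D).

8 + 2 + 12 + 9 + 1 = 32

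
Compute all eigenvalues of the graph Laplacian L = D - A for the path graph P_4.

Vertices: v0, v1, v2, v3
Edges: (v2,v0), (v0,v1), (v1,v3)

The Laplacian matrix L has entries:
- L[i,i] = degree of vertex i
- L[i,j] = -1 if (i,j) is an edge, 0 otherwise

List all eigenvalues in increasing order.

The path graph P_n has Laplacian eigenvalues λ_k = 2 − 2cos(kπ/n), k = 0, 1, …, n−1. Here n = 4:
k=0: 2 − 2cos(0) = 0.0; k=1: 2 − 2cos(π/4) = 0.5858; k=2: 2 − 2cos(π/2) = 2.0; k=3: 2 − 2cos(3π/4) = 3.4142.
Laplacian eigenvalues (increasing order): [0.0, 0.5858, 2.0, 3.4142]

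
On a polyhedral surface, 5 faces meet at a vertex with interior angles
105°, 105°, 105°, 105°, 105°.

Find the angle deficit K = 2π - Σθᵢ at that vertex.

Sum of angles = 525°. K = 360° - 525° = -165° = -11π/12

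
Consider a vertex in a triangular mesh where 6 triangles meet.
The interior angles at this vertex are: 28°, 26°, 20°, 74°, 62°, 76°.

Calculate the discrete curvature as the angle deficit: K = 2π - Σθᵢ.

Sum of angles = 286°. K = 360° - 286° = 74° = 37π/90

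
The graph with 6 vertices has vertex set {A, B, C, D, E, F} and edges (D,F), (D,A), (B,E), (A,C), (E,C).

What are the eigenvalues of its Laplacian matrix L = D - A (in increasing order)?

Degrees: deg(A) = 2, deg(B) = 1, deg(C) = 2, deg(D) = 2, deg(E) = 2, deg(F) = 1.
L = D − A with rows/columns ordered (A, B, C, D, E, F):
  [ 2,  0, -1, -1,  0,  0]
  [ 0,  1,  0,  0, -1,  0]
  [-1,  0,  2,  0, -1,  0]
  [-1,  0,  0,  2,  0, -1]
  [ 0, -1, -1,  0,  2,  0]
  [ 0,  0,  0, -1,  0,  1]
Characteristic polynomial: det(λI − L) = λ(λ² − 4λ + 1)(λ − 1)(λ − 2)(λ − 3).
Roots: λ = 0; (λ² − 4λ + 1) = 0 ⇒ λ = 2 ± √3 ≈ 0.2679, 3.7321; (λ − 1) = 0 ⇒ λ = 1; (λ − 2) = 0 ⇒ λ = 2; (λ − 3) = 0 ⇒ λ = 3.
(Check: the roots sum (with multiplicity) to 10, matching trace L = Σdeg = 2·5 = 10.)
Laplacian eigenvalues (increasing order): [0.0, 0.2679, 1.0, 2.0, 3.0, 3.7321]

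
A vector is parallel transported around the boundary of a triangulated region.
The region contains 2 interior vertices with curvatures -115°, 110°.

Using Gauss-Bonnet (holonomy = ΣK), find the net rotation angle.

Holonomy = total enclosed curvature = (-115°) + 110° = -5°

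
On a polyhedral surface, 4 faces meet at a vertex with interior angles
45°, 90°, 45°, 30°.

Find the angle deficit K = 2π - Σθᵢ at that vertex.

Sum of angles = 210°. K = 360° - 210° = 150° = 5π/6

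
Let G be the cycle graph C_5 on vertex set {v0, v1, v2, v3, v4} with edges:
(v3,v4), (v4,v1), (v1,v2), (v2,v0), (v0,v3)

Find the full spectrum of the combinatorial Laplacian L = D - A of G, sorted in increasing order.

The cycle graph C_n has Laplacian eigenvalues λ_k = 2 − 2cos(2πk/n), k = 0, 1, …, n−1. Here n = 5:
k=0: 2 − 2cos(0) = 0.0; k=1: 2 − 2cos(2π/5) = 1.382; k=2: 2 − 2cos(4π/5) = 3.618; k=3: 2 − 2cos(6π/5) = 3.618; k=4: 2 − 2cos(8π/5) = 1.382.
Laplacian eigenvalues (increasing order): [0.0, 1.382, 1.382, 3.618, 3.618]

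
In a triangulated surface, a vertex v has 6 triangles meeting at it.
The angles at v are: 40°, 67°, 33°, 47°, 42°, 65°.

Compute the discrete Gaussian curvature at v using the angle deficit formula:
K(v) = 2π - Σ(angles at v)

Sum of angles = 294°. K = 360° - 294° = 66° = 11π/30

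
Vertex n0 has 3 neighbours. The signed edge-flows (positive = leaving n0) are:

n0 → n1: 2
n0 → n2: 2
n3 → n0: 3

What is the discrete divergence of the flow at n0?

Divergence = sum of outgoing flows = 2 + 2 + (-3) = 1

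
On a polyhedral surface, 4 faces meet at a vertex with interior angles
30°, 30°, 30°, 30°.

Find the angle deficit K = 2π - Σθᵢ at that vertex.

Sum of angles = 120°. K = 360° - 120° = 240°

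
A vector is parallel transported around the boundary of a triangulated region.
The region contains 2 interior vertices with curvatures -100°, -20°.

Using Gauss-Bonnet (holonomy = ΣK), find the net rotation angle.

Holonomy = total enclosed curvature = (-100°) + (-20°) = -120°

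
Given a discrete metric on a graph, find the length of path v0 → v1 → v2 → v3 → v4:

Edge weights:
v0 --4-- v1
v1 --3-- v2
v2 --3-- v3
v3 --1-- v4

Arc length = 4 + 3 + 3 + 1 = 11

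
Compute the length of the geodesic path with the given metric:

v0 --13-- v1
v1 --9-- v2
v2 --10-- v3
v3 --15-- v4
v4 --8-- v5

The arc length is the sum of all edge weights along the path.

Arc length = 13 + 9 + 10 + 15 + 8 = 55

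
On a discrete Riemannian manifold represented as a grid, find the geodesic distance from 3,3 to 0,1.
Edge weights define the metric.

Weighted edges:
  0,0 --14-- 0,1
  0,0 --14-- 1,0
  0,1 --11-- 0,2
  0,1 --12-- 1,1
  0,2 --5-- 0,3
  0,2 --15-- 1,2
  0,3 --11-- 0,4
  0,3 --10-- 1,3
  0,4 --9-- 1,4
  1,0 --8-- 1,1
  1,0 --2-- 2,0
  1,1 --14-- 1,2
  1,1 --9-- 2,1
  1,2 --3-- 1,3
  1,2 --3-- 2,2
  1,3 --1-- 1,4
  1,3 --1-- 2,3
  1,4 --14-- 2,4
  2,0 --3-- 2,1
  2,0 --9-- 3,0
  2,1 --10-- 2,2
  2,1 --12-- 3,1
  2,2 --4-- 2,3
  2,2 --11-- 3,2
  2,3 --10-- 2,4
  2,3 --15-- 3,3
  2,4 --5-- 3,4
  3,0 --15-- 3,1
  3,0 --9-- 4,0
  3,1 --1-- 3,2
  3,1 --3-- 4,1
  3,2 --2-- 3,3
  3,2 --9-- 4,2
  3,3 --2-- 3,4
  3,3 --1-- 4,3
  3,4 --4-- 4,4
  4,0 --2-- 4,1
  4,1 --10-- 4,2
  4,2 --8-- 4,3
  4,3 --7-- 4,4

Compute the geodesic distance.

Shortest path: 3,3 → 3,2 → 3,1 → 2,1 → 1,1 → 0,1, total weight = 36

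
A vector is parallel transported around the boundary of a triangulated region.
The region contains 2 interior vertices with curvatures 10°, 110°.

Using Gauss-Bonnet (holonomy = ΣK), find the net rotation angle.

Holonomy = total enclosed curvature = 10° + 110° = 120°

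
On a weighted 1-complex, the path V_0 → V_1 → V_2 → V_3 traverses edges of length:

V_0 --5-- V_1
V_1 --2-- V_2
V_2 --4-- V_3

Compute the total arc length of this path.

Arc length = 5 + 2 + 4 = 11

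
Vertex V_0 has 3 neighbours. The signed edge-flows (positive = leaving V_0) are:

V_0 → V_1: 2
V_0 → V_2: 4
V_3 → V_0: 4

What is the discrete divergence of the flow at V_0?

Divergence = sum of outgoing flows = 2 + 4 + (-4) = 2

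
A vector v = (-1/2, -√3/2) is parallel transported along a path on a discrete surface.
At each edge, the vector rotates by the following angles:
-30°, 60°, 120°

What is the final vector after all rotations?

Total rotation: (-30°) + 60° + 120° = 150°. Final vector: (0.8660, 0.5000)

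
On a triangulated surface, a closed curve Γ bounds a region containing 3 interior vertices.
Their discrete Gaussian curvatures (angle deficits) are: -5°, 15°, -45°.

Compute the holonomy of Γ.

Holonomy = total enclosed curvature = (-5°) + 15° + (-45°) = -35°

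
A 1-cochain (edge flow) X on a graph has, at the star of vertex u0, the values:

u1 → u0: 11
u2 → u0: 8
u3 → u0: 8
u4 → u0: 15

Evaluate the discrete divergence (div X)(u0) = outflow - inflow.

Divergence = sum of outgoing flows = (-11) + (-8) + (-8) + (-15) = -42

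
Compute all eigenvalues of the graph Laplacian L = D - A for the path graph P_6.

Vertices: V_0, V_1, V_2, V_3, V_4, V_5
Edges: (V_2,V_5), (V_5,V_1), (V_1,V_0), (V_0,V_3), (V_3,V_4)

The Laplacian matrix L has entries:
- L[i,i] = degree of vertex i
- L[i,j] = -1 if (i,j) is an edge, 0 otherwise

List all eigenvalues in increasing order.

The path graph P_n has Laplacian eigenvalues λ_k = 2 − 2cos(kπ/n), k = 0, 1, …, n−1. Here n = 6:
k=0: 2 − 2cos(0) = 0.0; k=1: 2 − 2cos(π/6) = 0.2679; k=2: 2 − 2cos(π/3) = 1.0; k=3: 2 − 2cos(π/2) = 2.0; k=4: 2 − 2cos(2π/3) = 3.0; k=5: 2 − 2cos(5π/6) = 3.7321.
Laplacian eigenvalues (increasing order): [0.0, 0.2679, 1.0, 2.0, 3.0, 3.7321]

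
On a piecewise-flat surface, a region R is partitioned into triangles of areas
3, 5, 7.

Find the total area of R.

3 + 5 + 7 = 15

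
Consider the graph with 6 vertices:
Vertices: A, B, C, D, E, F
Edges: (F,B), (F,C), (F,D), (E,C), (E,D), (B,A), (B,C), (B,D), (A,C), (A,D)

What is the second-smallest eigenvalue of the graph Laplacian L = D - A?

Degrees: deg(A) = 3, deg(B) = 4, deg(C) = 4, deg(D) = 4, deg(E) = 2, deg(F) = 3.
L = D − A with rows/columns ordered (A, B, C, D, E, F):
  [ 3, -1, -1, -1,  0,  0]
  [-1,  4, -1, -1,  0, -1]
  [-1, -1,  4,  0, -1, -1]
  [-1, -1,  0,  4, -1, -1]
  [ 0,  0, -1, -1,  2,  0]
  [ 0, -1, -1, -1,  0,  3]
Characteristic polynomial: det(λI − L) = λ(λ − 2)(λ − 3)(λ − 4)(λ − 5)(λ − 6).
Roots: λ = 0; (λ − 2) = 0 ⇒ λ = 2; (λ − 3) = 0 ⇒ λ = 3; (λ − 4) = 0 ⇒ λ = 4; (λ − 5) = 0 ⇒ λ = 5; (λ − 6) = 0 ⇒ λ = 6.
(Check: the roots sum (with multiplicity) to 20, matching trace L = Σdeg = 2·10 = 20.)
Laplacian eigenvalues: [0.0, 2.0, 3.0, 4.0, 5.0, 6.0]. Algebraic connectivity (smallest non-zero eigenvalue) = 2.0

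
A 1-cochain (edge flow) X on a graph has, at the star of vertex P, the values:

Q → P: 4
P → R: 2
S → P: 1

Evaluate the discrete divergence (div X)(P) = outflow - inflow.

Divergence = sum of outgoing flows = (-4) + 2 + (-1) = -3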